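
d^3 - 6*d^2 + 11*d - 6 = (d - 3)*(d - 2)*(d - 1)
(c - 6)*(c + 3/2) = c^2 - 9*c/2 - 9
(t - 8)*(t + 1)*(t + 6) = t^3 - t^2 - 50*t - 48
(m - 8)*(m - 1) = m^2 - 9*m + 8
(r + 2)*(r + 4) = r^2 + 6*r + 8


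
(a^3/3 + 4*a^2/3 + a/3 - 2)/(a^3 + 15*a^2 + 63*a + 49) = (a^3 + 4*a^2 + a - 6)/(3*(a^3 + 15*a^2 + 63*a + 49))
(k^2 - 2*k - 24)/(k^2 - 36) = (k + 4)/(k + 6)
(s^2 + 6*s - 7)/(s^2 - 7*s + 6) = (s + 7)/(s - 6)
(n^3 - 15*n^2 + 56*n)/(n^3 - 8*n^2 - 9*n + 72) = n*(n - 7)/(n^2 - 9)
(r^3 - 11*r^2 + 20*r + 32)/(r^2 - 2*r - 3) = (r^2 - 12*r + 32)/(r - 3)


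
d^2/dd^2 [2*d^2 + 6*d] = 4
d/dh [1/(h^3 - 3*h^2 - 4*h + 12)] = (-3*h^2 + 6*h + 4)/(h^3 - 3*h^2 - 4*h + 12)^2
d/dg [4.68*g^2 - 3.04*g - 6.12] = 9.36*g - 3.04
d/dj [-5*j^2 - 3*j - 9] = -10*j - 3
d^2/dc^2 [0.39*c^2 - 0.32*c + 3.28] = 0.780000000000000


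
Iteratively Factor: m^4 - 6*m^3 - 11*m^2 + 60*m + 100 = (m - 5)*(m^3 - m^2 - 16*m - 20) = (m - 5)^2*(m^2 + 4*m + 4) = (m - 5)^2*(m + 2)*(m + 2)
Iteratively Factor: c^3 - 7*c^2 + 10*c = (c - 2)*(c^2 - 5*c) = c*(c - 2)*(c - 5)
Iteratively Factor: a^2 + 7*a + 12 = (a + 4)*(a + 3)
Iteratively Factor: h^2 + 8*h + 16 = (h + 4)*(h + 4)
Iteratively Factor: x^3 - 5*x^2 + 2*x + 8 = (x - 2)*(x^2 - 3*x - 4) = (x - 2)*(x + 1)*(x - 4)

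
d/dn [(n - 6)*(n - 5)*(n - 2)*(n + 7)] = 4*n^3 - 18*n^2 - 78*n + 304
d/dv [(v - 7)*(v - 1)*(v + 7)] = 3*v^2 - 2*v - 49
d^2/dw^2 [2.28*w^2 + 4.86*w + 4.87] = 4.56000000000000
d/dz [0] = 0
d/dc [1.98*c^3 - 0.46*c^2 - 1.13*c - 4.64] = 5.94*c^2 - 0.92*c - 1.13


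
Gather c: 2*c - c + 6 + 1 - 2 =c + 5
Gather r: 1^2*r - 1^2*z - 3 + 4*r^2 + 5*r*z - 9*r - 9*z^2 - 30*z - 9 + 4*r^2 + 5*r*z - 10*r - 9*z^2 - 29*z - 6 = 8*r^2 + r*(10*z - 18) - 18*z^2 - 60*z - 18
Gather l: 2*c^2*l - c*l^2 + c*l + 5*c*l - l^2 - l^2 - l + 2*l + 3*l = l^2*(-c - 2) + l*(2*c^2 + 6*c + 4)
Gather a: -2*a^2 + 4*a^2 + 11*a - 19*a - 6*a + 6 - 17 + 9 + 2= 2*a^2 - 14*a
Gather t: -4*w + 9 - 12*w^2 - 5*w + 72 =-12*w^2 - 9*w + 81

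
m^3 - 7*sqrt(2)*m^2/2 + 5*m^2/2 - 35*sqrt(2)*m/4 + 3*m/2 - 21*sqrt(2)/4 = (m + 1)*(m + 3/2)*(m - 7*sqrt(2)/2)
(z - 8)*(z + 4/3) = z^2 - 20*z/3 - 32/3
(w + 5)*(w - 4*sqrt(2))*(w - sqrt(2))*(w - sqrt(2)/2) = w^4 - 11*sqrt(2)*w^3/2 + 5*w^3 - 55*sqrt(2)*w^2/2 + 13*w^2 - 4*sqrt(2)*w + 65*w - 20*sqrt(2)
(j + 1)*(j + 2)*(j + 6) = j^3 + 9*j^2 + 20*j + 12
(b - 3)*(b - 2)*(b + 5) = b^3 - 19*b + 30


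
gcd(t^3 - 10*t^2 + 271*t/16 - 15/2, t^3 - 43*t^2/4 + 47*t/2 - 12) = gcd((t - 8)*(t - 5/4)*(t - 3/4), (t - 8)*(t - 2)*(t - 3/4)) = t^2 - 35*t/4 + 6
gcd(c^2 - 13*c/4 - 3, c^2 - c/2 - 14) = c - 4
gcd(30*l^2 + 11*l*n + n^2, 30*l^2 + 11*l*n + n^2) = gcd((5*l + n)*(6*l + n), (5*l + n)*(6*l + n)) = 30*l^2 + 11*l*n + n^2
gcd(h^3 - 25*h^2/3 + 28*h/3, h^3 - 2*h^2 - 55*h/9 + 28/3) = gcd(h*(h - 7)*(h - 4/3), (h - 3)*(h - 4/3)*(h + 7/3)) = h - 4/3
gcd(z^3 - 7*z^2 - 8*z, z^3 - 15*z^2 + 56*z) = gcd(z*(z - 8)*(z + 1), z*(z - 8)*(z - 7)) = z^2 - 8*z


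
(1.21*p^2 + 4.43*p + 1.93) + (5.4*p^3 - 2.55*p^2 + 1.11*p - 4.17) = 5.4*p^3 - 1.34*p^2 + 5.54*p - 2.24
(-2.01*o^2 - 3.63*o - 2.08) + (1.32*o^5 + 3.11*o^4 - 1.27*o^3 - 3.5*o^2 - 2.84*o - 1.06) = 1.32*o^5 + 3.11*o^4 - 1.27*o^3 - 5.51*o^2 - 6.47*o - 3.14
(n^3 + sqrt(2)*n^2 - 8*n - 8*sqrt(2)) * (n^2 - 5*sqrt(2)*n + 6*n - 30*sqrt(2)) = n^5 - 4*sqrt(2)*n^4 + 6*n^4 - 24*sqrt(2)*n^3 - 18*n^3 - 108*n^2 + 32*sqrt(2)*n^2 + 80*n + 192*sqrt(2)*n + 480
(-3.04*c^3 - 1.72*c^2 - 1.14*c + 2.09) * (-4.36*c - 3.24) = 13.2544*c^4 + 17.3488*c^3 + 10.5432*c^2 - 5.4188*c - 6.7716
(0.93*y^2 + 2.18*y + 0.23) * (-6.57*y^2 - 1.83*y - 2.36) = -6.1101*y^4 - 16.0245*y^3 - 7.6953*y^2 - 5.5657*y - 0.5428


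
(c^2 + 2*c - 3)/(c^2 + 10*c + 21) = (c - 1)/(c + 7)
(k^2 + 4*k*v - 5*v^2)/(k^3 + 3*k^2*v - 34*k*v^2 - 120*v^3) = (-k + v)/(-k^2 + 2*k*v + 24*v^2)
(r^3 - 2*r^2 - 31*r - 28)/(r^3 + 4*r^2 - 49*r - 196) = (r + 1)/(r + 7)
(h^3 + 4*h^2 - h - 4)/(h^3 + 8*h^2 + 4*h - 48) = (h^2 - 1)/(h^2 + 4*h - 12)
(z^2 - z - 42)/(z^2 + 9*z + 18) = (z - 7)/(z + 3)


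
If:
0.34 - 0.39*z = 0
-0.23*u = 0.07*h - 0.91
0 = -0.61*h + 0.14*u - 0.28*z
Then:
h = 0.47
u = 3.81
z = 0.87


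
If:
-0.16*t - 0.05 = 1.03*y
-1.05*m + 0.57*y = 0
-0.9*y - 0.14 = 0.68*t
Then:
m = -0.01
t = -0.18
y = -0.02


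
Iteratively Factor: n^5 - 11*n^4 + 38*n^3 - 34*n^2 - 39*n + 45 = (n - 1)*(n^4 - 10*n^3 + 28*n^2 - 6*n - 45) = (n - 3)*(n - 1)*(n^3 - 7*n^2 + 7*n + 15) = (n - 3)*(n - 1)*(n + 1)*(n^2 - 8*n + 15) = (n - 5)*(n - 3)*(n - 1)*(n + 1)*(n - 3)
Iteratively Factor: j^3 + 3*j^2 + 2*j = (j + 2)*(j^2 + j) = (j + 1)*(j + 2)*(j)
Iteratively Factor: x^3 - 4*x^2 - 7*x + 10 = (x - 1)*(x^2 - 3*x - 10) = (x - 5)*(x - 1)*(x + 2)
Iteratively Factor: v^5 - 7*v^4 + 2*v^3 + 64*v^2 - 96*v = (v - 4)*(v^4 - 3*v^3 - 10*v^2 + 24*v) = v*(v - 4)*(v^3 - 3*v^2 - 10*v + 24) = v*(v - 4)*(v + 3)*(v^2 - 6*v + 8) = v*(v - 4)*(v - 2)*(v + 3)*(v - 4)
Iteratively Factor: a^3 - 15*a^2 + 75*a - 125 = (a - 5)*(a^2 - 10*a + 25) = (a - 5)^2*(a - 5)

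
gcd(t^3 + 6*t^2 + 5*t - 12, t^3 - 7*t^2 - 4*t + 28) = 1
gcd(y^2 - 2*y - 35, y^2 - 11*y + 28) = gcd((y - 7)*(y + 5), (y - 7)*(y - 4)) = y - 7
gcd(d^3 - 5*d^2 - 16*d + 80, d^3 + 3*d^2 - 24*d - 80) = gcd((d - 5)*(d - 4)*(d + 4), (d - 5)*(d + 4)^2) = d^2 - d - 20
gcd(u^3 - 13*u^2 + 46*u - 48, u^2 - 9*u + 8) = u - 8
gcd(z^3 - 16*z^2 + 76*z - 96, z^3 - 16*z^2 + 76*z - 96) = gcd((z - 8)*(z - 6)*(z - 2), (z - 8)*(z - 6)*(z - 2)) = z^3 - 16*z^2 + 76*z - 96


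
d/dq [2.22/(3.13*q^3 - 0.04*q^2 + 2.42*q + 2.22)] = (-20.8458*q^2 + 0.1776*q - 5.3724)/(3.13*q^3 - 0.04*q^2 + 2.42*q + 2.22)^2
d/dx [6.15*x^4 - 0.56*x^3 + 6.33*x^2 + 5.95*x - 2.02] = 24.6*x^3 - 1.68*x^2 + 12.66*x + 5.95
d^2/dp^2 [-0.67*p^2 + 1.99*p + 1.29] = -1.34000000000000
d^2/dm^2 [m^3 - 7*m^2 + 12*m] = 6*m - 14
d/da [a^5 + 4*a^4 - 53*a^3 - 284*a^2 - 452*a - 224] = 5*a^4 + 16*a^3 - 159*a^2 - 568*a - 452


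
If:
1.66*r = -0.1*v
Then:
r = -0.0602409638554217*v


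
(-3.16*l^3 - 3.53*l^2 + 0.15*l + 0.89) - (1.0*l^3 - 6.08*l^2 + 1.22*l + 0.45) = -4.16*l^3 + 2.55*l^2 - 1.07*l + 0.44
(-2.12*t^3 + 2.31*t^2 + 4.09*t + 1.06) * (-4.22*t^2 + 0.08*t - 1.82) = 8.9464*t^5 - 9.9178*t^4 - 13.2166*t^3 - 8.3502*t^2 - 7.359*t - 1.9292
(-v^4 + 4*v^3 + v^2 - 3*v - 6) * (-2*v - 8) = 2*v^5 - 34*v^3 - 2*v^2 + 36*v + 48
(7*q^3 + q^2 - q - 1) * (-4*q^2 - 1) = -28*q^5 - 4*q^4 - 3*q^3 + 3*q^2 + q + 1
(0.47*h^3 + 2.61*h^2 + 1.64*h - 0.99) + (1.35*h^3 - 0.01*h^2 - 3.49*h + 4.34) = 1.82*h^3 + 2.6*h^2 - 1.85*h + 3.35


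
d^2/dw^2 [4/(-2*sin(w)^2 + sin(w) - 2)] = 4*(16*sin(w)^4 - 6*sin(w)^3 - 39*sin(w)^2 + 14*sin(w) + 6)/(-sin(w) - cos(2*w) + 3)^3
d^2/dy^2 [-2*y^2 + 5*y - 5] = -4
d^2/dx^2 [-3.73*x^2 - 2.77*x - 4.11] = -7.46000000000000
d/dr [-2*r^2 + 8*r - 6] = 8 - 4*r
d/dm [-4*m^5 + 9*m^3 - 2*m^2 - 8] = m*(-20*m^3 + 27*m - 4)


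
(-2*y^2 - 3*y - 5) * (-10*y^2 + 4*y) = 20*y^4 + 22*y^3 + 38*y^2 - 20*y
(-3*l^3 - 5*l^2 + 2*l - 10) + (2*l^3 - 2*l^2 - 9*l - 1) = -l^3 - 7*l^2 - 7*l - 11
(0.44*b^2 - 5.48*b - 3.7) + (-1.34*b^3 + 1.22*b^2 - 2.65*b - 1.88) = -1.34*b^3 + 1.66*b^2 - 8.13*b - 5.58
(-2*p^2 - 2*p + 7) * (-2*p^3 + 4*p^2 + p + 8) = 4*p^5 - 4*p^4 - 24*p^3 + 10*p^2 - 9*p + 56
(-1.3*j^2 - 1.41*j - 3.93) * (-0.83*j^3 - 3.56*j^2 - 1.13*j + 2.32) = 1.079*j^5 + 5.7983*j^4 + 9.7505*j^3 + 12.5681*j^2 + 1.1697*j - 9.1176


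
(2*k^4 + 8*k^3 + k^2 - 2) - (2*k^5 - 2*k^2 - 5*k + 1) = -2*k^5 + 2*k^4 + 8*k^3 + 3*k^2 + 5*k - 3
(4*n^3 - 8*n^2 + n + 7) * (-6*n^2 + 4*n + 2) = -24*n^5 + 64*n^4 - 30*n^3 - 54*n^2 + 30*n + 14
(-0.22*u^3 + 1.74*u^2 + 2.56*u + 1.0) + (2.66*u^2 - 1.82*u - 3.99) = -0.22*u^3 + 4.4*u^2 + 0.74*u - 2.99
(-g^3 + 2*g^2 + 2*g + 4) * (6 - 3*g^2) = 3*g^5 - 6*g^4 - 12*g^3 + 12*g + 24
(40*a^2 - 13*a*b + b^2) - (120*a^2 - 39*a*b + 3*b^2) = -80*a^2 + 26*a*b - 2*b^2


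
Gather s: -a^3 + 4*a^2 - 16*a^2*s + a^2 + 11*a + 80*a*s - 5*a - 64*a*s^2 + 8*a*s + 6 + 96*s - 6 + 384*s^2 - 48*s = -a^3 + 5*a^2 + 6*a + s^2*(384 - 64*a) + s*(-16*a^2 + 88*a + 48)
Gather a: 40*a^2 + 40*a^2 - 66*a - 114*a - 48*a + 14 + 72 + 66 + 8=80*a^2 - 228*a + 160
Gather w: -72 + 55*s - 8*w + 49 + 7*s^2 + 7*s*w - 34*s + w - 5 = 7*s^2 + 21*s + w*(7*s - 7) - 28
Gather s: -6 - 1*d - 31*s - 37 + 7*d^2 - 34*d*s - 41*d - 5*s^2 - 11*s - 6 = 7*d^2 - 42*d - 5*s^2 + s*(-34*d - 42) - 49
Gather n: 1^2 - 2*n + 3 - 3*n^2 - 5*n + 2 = -3*n^2 - 7*n + 6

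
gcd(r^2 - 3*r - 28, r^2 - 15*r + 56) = r - 7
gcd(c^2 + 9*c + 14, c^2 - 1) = 1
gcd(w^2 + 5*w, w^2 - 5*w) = w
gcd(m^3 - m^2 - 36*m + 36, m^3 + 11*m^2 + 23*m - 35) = m - 1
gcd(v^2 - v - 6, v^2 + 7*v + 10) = v + 2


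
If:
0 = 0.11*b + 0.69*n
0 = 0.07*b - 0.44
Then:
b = 6.29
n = -1.00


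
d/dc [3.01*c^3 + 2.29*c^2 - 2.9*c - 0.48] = 9.03*c^2 + 4.58*c - 2.9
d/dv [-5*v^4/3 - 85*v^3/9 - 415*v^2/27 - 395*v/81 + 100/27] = -20*v^3/3 - 85*v^2/3 - 830*v/27 - 395/81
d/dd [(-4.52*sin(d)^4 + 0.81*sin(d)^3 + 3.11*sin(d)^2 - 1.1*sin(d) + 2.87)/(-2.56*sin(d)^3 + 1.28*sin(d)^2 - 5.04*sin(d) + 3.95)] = (11.5712*sin(d)^6 - 11.5712*sin(d)^5 + 77.3408*sin(d)^4 - 85.2128*sin(d)^3 + 17.3737*sin(d)^2 + 17.2218*sin(d) + 10.1198)*cos(d)/(6.5536*sin(d)^6 - 6.5536*sin(d)^5 + 27.4432*sin(d)^4 - 33.1264*sin(d)^3 + 35.5136*sin(d)^2 - 39.816*sin(d) + 15.6025)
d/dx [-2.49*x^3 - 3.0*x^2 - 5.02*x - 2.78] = -7.47*x^2 - 6.0*x - 5.02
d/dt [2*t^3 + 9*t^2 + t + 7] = 6*t^2 + 18*t + 1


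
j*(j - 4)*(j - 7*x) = j^3 - 7*j^2*x - 4*j^2 + 28*j*x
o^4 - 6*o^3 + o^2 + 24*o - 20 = (o - 5)*(o - 2)*(o - 1)*(o + 2)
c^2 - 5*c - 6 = (c - 6)*(c + 1)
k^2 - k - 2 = (k - 2)*(k + 1)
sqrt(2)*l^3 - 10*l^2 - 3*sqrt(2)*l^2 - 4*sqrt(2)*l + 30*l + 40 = (l - 4)*(l - 5*sqrt(2))*(sqrt(2)*l + sqrt(2))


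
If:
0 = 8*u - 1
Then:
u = 1/8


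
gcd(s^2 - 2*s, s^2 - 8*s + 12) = s - 2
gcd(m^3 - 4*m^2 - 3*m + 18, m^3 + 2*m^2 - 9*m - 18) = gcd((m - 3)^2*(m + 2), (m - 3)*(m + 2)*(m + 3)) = m^2 - m - 6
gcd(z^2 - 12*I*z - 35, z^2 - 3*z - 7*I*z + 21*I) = z - 7*I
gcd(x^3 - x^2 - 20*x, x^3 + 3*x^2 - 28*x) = x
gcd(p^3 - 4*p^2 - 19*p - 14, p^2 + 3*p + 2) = p^2 + 3*p + 2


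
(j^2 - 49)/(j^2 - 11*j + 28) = (j + 7)/(j - 4)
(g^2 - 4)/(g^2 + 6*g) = (g^2 - 4)/(g*(g + 6))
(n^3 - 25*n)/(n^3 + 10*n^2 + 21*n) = (n^2 - 25)/(n^2 + 10*n + 21)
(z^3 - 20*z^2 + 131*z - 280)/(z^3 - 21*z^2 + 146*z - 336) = (z - 5)/(z - 6)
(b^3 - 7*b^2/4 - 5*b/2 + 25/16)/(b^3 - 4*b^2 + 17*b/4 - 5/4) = (b + 5/4)/(b - 1)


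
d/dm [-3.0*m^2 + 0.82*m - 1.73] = 0.82 - 6.0*m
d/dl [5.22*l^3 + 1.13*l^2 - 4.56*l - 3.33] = 15.66*l^2 + 2.26*l - 4.56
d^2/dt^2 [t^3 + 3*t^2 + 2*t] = 6*t + 6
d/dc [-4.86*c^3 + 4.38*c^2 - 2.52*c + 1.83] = -14.58*c^2 + 8.76*c - 2.52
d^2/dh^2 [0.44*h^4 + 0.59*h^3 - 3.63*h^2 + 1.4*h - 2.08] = 5.28*h^2 + 3.54*h - 7.26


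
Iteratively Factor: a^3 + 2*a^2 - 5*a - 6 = (a - 2)*(a^2 + 4*a + 3) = (a - 2)*(a + 3)*(a + 1)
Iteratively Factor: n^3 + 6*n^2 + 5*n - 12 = (n + 3)*(n^2 + 3*n - 4) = (n - 1)*(n + 3)*(n + 4)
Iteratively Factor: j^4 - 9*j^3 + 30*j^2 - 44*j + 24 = (j - 2)*(j^3 - 7*j^2 + 16*j - 12) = (j - 2)^2*(j^2 - 5*j + 6) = (j - 3)*(j - 2)^2*(j - 2)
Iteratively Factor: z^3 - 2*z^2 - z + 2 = (z - 1)*(z^2 - z - 2) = (z - 2)*(z - 1)*(z + 1)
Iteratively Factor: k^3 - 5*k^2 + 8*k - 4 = (k - 1)*(k^2 - 4*k + 4) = (k - 2)*(k - 1)*(k - 2)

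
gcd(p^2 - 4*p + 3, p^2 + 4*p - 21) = p - 3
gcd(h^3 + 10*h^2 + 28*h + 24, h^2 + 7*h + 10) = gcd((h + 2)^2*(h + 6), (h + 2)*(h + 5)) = h + 2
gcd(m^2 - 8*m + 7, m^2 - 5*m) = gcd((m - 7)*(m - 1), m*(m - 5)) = 1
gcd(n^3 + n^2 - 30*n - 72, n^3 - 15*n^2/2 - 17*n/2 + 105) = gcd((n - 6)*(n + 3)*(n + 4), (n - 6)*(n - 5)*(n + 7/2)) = n - 6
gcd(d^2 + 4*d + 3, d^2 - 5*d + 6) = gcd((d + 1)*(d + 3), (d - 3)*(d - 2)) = 1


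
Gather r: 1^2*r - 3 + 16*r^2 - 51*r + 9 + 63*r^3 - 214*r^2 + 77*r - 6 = 63*r^3 - 198*r^2 + 27*r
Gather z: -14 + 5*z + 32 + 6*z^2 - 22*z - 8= 6*z^2 - 17*z + 10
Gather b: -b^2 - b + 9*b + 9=-b^2 + 8*b + 9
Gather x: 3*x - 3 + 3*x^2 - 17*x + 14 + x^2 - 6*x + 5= 4*x^2 - 20*x + 16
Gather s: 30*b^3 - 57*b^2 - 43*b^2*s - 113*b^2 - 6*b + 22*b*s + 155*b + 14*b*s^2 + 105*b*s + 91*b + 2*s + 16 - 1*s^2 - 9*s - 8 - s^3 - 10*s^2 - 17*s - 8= 30*b^3 - 170*b^2 + 240*b - s^3 + s^2*(14*b - 11) + s*(-43*b^2 + 127*b - 24)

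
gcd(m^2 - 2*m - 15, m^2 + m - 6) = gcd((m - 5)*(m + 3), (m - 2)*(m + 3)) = m + 3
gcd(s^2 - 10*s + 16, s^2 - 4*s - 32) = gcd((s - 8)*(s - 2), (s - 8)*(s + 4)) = s - 8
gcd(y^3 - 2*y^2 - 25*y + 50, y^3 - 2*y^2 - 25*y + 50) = y^3 - 2*y^2 - 25*y + 50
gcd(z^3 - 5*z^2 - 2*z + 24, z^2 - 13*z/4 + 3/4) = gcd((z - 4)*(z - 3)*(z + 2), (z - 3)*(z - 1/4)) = z - 3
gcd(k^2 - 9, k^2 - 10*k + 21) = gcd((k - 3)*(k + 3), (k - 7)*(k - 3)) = k - 3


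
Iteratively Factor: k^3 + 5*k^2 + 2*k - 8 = (k + 2)*(k^2 + 3*k - 4) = (k - 1)*(k + 2)*(k + 4)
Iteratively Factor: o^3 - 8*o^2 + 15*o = (o - 3)*(o^2 - 5*o) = o*(o - 3)*(o - 5)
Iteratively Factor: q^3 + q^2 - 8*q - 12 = (q + 2)*(q^2 - q - 6) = (q - 3)*(q + 2)*(q + 2)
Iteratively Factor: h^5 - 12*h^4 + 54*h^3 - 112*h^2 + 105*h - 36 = (h - 1)*(h^4 - 11*h^3 + 43*h^2 - 69*h + 36) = (h - 1)^2*(h^3 - 10*h^2 + 33*h - 36) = (h - 3)*(h - 1)^2*(h^2 - 7*h + 12) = (h - 3)^2*(h - 1)^2*(h - 4)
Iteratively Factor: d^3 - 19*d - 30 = (d + 2)*(d^2 - 2*d - 15) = (d - 5)*(d + 2)*(d + 3)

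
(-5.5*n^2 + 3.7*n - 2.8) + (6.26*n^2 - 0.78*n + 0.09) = 0.76*n^2 + 2.92*n - 2.71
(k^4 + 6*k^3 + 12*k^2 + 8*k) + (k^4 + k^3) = 2*k^4 + 7*k^3 + 12*k^2 + 8*k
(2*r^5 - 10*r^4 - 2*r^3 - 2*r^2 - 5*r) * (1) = 2*r^5 - 10*r^4 - 2*r^3 - 2*r^2 - 5*r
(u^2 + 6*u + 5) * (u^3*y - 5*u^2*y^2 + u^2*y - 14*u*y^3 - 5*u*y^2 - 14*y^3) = u^5*y - 5*u^4*y^2 + 7*u^4*y - 14*u^3*y^3 - 35*u^3*y^2 + 11*u^3*y - 98*u^2*y^3 - 55*u^2*y^2 + 5*u^2*y - 154*u*y^3 - 25*u*y^2 - 70*y^3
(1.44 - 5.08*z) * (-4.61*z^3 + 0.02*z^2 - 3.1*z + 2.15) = 23.4188*z^4 - 6.74*z^3 + 15.7768*z^2 - 15.386*z + 3.096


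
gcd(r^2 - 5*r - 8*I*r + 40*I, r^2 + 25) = 1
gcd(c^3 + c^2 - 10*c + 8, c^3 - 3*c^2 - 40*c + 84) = c - 2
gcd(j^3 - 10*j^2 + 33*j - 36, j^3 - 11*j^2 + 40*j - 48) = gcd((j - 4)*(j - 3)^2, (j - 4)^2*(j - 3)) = j^2 - 7*j + 12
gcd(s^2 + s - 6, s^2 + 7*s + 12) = s + 3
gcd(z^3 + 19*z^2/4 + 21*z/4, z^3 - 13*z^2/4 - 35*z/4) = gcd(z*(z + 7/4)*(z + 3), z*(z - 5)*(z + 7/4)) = z^2 + 7*z/4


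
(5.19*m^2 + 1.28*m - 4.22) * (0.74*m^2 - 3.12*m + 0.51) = 3.8406*m^4 - 15.2456*m^3 - 4.4695*m^2 + 13.8192*m - 2.1522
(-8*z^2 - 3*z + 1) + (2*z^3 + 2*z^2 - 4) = 2*z^3 - 6*z^2 - 3*z - 3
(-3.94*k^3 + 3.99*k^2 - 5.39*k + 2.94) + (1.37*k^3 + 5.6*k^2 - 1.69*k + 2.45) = -2.57*k^3 + 9.59*k^2 - 7.08*k + 5.39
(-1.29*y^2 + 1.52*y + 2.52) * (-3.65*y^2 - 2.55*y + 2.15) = 4.7085*y^4 - 2.2585*y^3 - 15.8475*y^2 - 3.158*y + 5.418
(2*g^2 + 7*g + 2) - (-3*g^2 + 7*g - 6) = 5*g^2 + 8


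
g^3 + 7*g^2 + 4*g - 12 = (g - 1)*(g + 2)*(g + 6)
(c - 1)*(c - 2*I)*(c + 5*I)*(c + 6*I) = c^4 - c^3 + 9*I*c^3 - 8*c^2 - 9*I*c^2 + 8*c + 60*I*c - 60*I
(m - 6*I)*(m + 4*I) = m^2 - 2*I*m + 24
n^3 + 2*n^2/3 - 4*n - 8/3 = (n - 2)*(n + 2/3)*(n + 2)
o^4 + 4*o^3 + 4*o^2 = o^2*(o + 2)^2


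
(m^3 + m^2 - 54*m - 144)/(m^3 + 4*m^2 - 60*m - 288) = (m + 3)/(m + 6)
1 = 1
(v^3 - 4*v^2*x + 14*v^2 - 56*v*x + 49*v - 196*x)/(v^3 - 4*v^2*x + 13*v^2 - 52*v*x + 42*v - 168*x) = (v + 7)/(v + 6)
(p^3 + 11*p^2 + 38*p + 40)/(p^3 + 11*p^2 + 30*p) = (p^2 + 6*p + 8)/(p*(p + 6))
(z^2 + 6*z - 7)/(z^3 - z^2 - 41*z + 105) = (z - 1)/(z^2 - 8*z + 15)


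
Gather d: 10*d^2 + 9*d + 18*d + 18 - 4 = 10*d^2 + 27*d + 14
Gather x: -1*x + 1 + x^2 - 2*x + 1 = x^2 - 3*x + 2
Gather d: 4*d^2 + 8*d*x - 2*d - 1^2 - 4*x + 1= 4*d^2 + d*(8*x - 2) - 4*x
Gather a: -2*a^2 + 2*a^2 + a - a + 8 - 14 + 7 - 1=0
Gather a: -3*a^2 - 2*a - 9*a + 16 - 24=-3*a^2 - 11*a - 8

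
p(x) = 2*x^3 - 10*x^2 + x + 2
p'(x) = 6*x^2 - 20*x + 1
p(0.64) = -0.93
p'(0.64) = -9.34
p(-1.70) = -38.43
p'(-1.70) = 52.34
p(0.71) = -1.62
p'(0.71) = -10.18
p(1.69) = -15.22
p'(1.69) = -15.66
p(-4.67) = -424.45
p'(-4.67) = 225.25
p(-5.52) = -644.62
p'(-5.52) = 294.22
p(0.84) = -3.03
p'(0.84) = -11.57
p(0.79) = -2.46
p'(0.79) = -11.06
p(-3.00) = -145.00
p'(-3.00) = 115.00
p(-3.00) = -145.00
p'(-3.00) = 115.00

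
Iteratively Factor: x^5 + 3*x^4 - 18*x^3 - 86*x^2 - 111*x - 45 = (x + 1)*(x^4 + 2*x^3 - 20*x^2 - 66*x - 45) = (x - 5)*(x + 1)*(x^3 + 7*x^2 + 15*x + 9) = (x - 5)*(x + 1)*(x + 3)*(x^2 + 4*x + 3) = (x - 5)*(x + 1)^2*(x + 3)*(x + 3)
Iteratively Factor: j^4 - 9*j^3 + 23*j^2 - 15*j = (j - 3)*(j^3 - 6*j^2 + 5*j) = (j - 5)*(j - 3)*(j^2 - j) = (j - 5)*(j - 3)*(j - 1)*(j)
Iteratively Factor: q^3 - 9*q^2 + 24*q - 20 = (q - 2)*(q^2 - 7*q + 10) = (q - 2)^2*(q - 5)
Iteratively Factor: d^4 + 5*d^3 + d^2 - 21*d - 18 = (d + 3)*(d^3 + 2*d^2 - 5*d - 6) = (d - 2)*(d + 3)*(d^2 + 4*d + 3) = (d - 2)*(d + 1)*(d + 3)*(d + 3)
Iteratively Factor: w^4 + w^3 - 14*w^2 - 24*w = (w + 3)*(w^3 - 2*w^2 - 8*w) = (w - 4)*(w + 3)*(w^2 + 2*w) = w*(w - 4)*(w + 3)*(w + 2)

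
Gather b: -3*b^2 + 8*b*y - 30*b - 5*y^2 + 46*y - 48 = -3*b^2 + b*(8*y - 30) - 5*y^2 + 46*y - 48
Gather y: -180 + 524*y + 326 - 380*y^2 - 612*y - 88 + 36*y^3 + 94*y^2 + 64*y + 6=36*y^3 - 286*y^2 - 24*y + 64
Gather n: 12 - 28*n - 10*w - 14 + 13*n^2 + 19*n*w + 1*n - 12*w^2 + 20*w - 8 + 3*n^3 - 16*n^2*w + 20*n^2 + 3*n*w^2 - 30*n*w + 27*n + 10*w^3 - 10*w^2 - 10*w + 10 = 3*n^3 + n^2*(33 - 16*w) + n*(3*w^2 - 11*w) + 10*w^3 - 22*w^2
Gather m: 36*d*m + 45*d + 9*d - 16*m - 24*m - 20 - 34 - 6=54*d + m*(36*d - 40) - 60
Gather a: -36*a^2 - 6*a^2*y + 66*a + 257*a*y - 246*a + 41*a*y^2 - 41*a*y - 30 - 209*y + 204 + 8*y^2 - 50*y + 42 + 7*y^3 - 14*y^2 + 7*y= a^2*(-6*y - 36) + a*(41*y^2 + 216*y - 180) + 7*y^3 - 6*y^2 - 252*y + 216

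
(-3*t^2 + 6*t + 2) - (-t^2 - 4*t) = -2*t^2 + 10*t + 2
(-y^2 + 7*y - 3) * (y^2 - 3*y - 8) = -y^4 + 10*y^3 - 16*y^2 - 47*y + 24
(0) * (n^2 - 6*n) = 0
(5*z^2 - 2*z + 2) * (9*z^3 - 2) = 45*z^5 - 18*z^4 + 18*z^3 - 10*z^2 + 4*z - 4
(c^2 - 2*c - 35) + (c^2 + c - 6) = 2*c^2 - c - 41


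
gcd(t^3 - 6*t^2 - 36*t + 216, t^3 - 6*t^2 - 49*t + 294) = t - 6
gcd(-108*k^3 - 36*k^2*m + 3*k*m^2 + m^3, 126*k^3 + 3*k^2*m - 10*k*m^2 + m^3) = 18*k^2 + 3*k*m - m^2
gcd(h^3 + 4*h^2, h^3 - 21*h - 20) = h + 4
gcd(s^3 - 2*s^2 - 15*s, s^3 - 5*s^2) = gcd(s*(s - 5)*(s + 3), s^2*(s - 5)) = s^2 - 5*s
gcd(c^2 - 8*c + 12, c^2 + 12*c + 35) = 1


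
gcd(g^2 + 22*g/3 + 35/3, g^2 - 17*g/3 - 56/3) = g + 7/3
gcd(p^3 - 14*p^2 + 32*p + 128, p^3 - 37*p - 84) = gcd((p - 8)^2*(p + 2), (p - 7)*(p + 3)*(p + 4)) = 1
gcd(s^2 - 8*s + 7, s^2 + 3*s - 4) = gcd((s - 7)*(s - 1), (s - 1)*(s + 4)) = s - 1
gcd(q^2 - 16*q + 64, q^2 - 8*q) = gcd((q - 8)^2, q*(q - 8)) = q - 8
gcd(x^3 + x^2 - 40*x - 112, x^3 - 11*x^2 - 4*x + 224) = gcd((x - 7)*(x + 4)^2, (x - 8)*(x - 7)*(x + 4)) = x^2 - 3*x - 28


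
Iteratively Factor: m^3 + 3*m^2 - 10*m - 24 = (m - 3)*(m^2 + 6*m + 8) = (m - 3)*(m + 2)*(m + 4)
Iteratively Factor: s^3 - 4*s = (s + 2)*(s^2 - 2*s) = (s - 2)*(s + 2)*(s)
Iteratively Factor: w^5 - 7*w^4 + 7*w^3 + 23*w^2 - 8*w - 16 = (w - 4)*(w^4 - 3*w^3 - 5*w^2 + 3*w + 4) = (w - 4)*(w + 1)*(w^3 - 4*w^2 - w + 4) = (w - 4)*(w - 1)*(w + 1)*(w^2 - 3*w - 4) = (w - 4)^2*(w - 1)*(w + 1)*(w + 1)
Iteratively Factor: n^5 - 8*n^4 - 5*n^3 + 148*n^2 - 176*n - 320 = (n + 4)*(n^4 - 12*n^3 + 43*n^2 - 24*n - 80) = (n - 4)*(n + 4)*(n^3 - 8*n^2 + 11*n + 20) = (n - 4)^2*(n + 4)*(n^2 - 4*n - 5) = (n - 4)^2*(n + 1)*(n + 4)*(n - 5)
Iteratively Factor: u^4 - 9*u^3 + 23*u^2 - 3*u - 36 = (u + 1)*(u^3 - 10*u^2 + 33*u - 36) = (u - 3)*(u + 1)*(u^2 - 7*u + 12) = (u - 4)*(u - 3)*(u + 1)*(u - 3)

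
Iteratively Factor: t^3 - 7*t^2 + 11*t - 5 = (t - 5)*(t^2 - 2*t + 1) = (t - 5)*(t - 1)*(t - 1)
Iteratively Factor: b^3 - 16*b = (b)*(b^2 - 16) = b*(b + 4)*(b - 4)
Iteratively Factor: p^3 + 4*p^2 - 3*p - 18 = (p + 3)*(p^2 + p - 6) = (p + 3)^2*(p - 2)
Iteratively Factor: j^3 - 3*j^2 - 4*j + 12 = (j + 2)*(j^2 - 5*j + 6) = (j - 2)*(j + 2)*(j - 3)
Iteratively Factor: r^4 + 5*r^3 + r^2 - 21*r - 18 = (r + 1)*(r^3 + 4*r^2 - 3*r - 18) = (r + 1)*(r + 3)*(r^2 + r - 6) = (r + 1)*(r + 3)^2*(r - 2)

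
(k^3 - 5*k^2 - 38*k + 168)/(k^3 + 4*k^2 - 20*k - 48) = (k - 7)/(k + 2)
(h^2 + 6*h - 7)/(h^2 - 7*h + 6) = (h + 7)/(h - 6)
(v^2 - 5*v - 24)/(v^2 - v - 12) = (v - 8)/(v - 4)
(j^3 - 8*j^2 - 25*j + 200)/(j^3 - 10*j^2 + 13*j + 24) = (j^2 - 25)/(j^2 - 2*j - 3)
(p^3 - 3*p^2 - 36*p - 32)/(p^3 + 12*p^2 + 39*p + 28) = (p - 8)/(p + 7)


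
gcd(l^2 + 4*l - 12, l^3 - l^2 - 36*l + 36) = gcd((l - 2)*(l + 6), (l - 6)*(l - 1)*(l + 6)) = l + 6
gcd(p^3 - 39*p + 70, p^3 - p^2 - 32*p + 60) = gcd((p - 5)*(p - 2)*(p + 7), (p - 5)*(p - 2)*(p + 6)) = p^2 - 7*p + 10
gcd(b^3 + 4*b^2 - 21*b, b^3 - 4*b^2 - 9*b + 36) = b - 3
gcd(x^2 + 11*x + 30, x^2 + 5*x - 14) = 1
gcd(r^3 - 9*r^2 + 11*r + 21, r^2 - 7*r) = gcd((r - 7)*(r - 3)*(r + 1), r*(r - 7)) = r - 7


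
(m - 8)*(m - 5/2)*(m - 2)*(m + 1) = m^4 - 23*m^3/2 + 57*m^2/2 + m - 40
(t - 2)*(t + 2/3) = t^2 - 4*t/3 - 4/3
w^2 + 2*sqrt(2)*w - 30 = (w - 3*sqrt(2))*(w + 5*sqrt(2))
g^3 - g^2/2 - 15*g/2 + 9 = (g - 2)*(g - 3/2)*(g + 3)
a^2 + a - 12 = (a - 3)*(a + 4)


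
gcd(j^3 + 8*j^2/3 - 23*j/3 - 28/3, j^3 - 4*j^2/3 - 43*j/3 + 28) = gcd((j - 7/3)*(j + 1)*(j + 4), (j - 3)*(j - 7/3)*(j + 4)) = j^2 + 5*j/3 - 28/3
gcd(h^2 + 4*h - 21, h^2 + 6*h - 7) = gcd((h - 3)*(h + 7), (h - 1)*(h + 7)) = h + 7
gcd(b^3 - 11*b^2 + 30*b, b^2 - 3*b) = b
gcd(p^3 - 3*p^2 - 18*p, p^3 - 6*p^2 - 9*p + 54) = p^2 - 3*p - 18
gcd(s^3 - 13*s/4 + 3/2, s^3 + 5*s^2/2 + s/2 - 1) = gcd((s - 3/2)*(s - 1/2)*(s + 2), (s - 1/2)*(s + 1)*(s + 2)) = s^2 + 3*s/2 - 1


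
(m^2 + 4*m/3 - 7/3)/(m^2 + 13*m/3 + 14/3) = (m - 1)/(m + 2)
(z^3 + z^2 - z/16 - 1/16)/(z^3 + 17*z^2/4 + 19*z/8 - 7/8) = (4*z + 1)/(2*(2*z + 7))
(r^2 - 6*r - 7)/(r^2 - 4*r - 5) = (r - 7)/(r - 5)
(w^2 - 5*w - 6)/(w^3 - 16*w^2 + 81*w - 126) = (w + 1)/(w^2 - 10*w + 21)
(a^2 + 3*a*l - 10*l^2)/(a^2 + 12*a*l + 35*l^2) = (a - 2*l)/(a + 7*l)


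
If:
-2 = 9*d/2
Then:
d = -4/9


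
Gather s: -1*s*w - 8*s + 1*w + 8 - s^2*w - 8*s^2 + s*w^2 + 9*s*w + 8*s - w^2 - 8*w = s^2*(-w - 8) + s*(w^2 + 8*w) - w^2 - 7*w + 8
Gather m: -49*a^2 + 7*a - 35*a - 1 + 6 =-49*a^2 - 28*a + 5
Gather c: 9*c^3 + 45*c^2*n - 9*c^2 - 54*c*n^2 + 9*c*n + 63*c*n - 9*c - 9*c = 9*c^3 + c^2*(45*n - 9) + c*(-54*n^2 + 72*n - 18)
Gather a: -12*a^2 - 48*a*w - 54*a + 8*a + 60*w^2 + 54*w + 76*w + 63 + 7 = -12*a^2 + a*(-48*w - 46) + 60*w^2 + 130*w + 70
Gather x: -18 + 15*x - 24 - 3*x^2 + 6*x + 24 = -3*x^2 + 21*x - 18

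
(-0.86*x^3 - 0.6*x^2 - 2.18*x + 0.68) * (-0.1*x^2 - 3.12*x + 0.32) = 0.086*x^5 + 2.7432*x^4 + 1.8148*x^3 + 6.5416*x^2 - 2.8192*x + 0.2176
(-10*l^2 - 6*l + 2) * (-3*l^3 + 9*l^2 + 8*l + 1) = 30*l^5 - 72*l^4 - 140*l^3 - 40*l^2 + 10*l + 2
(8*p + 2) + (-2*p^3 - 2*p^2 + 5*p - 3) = -2*p^3 - 2*p^2 + 13*p - 1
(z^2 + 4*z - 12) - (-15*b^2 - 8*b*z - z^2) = 15*b^2 + 8*b*z + 2*z^2 + 4*z - 12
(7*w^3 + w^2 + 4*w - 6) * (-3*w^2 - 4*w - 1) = -21*w^5 - 31*w^4 - 23*w^3 + w^2 + 20*w + 6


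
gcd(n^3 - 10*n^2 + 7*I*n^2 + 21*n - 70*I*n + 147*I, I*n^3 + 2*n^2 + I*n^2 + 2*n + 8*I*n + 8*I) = 1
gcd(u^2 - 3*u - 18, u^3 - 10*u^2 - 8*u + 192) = u - 6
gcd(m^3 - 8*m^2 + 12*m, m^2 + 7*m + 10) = 1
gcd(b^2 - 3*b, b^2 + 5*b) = b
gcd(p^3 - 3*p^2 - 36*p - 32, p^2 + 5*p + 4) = p^2 + 5*p + 4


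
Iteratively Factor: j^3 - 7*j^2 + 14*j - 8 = (j - 4)*(j^2 - 3*j + 2) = (j - 4)*(j - 2)*(j - 1)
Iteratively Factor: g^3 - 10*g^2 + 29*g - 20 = (g - 4)*(g^2 - 6*g + 5) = (g - 5)*(g - 4)*(g - 1)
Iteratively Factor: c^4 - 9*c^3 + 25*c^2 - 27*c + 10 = (c - 1)*(c^3 - 8*c^2 + 17*c - 10) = (c - 1)^2*(c^2 - 7*c + 10) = (c - 5)*(c - 1)^2*(c - 2)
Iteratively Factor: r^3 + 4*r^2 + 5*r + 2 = (r + 1)*(r^2 + 3*r + 2) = (r + 1)^2*(r + 2)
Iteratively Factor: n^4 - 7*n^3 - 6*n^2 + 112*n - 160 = (n - 2)*(n^3 - 5*n^2 - 16*n + 80) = (n - 5)*(n - 2)*(n^2 - 16) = (n - 5)*(n - 2)*(n + 4)*(n - 4)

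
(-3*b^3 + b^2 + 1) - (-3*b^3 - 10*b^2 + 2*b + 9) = 11*b^2 - 2*b - 8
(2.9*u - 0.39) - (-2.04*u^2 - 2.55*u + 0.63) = 2.04*u^2 + 5.45*u - 1.02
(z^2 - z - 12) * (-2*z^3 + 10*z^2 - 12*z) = -2*z^5 + 12*z^4 + 2*z^3 - 108*z^2 + 144*z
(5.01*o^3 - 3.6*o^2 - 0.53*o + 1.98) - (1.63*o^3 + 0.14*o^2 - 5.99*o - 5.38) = 3.38*o^3 - 3.74*o^2 + 5.46*o + 7.36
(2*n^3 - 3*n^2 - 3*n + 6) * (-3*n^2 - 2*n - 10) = -6*n^5 + 5*n^4 - 5*n^3 + 18*n^2 + 18*n - 60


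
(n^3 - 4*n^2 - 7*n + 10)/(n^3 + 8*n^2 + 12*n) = (n^2 - 6*n + 5)/(n*(n + 6))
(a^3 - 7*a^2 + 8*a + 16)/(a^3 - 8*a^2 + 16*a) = (a + 1)/a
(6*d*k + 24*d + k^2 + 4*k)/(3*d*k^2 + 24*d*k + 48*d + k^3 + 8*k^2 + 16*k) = (6*d + k)/(3*d*k + 12*d + k^2 + 4*k)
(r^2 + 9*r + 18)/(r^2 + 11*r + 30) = (r + 3)/(r + 5)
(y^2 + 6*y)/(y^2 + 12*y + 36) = y/(y + 6)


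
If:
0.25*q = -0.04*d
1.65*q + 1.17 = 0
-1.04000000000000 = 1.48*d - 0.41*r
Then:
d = 4.43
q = -0.71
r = 18.53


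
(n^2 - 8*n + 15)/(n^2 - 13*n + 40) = (n - 3)/(n - 8)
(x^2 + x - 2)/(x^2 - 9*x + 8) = (x + 2)/(x - 8)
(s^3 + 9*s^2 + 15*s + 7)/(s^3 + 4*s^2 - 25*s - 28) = (s + 1)/(s - 4)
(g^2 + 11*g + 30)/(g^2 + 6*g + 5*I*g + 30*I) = (g + 5)/(g + 5*I)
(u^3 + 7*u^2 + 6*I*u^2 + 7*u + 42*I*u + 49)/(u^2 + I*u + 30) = (u^3 + u^2*(7 + 6*I) + u*(7 + 42*I) + 49)/(u^2 + I*u + 30)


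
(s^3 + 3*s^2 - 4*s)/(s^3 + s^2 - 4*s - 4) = s*(s^2 + 3*s - 4)/(s^3 + s^2 - 4*s - 4)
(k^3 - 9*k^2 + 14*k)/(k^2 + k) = (k^2 - 9*k + 14)/(k + 1)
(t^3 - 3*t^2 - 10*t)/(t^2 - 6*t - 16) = t*(t - 5)/(t - 8)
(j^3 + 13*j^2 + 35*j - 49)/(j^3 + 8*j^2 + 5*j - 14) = (j + 7)/(j + 2)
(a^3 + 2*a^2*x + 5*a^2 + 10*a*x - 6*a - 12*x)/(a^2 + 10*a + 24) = (a^2 + 2*a*x - a - 2*x)/(a + 4)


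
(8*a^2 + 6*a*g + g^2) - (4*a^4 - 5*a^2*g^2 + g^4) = -4*a^4 + 5*a^2*g^2 + 8*a^2 + 6*a*g - g^4 + g^2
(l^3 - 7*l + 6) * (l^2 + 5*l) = l^5 + 5*l^4 - 7*l^3 - 29*l^2 + 30*l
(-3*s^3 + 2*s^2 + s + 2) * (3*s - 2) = -9*s^4 + 12*s^3 - s^2 + 4*s - 4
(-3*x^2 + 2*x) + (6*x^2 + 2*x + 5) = 3*x^2 + 4*x + 5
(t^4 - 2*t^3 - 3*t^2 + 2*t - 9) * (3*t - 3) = 3*t^5 - 9*t^4 - 3*t^3 + 15*t^2 - 33*t + 27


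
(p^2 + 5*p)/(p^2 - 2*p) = (p + 5)/(p - 2)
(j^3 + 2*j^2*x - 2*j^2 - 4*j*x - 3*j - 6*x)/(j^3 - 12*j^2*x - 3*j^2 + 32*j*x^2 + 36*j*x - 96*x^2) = (j^2 + 2*j*x + j + 2*x)/(j^2 - 12*j*x + 32*x^2)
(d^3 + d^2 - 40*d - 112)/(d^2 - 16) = (d^2 - 3*d - 28)/(d - 4)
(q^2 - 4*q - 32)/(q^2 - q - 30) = (-q^2 + 4*q + 32)/(-q^2 + q + 30)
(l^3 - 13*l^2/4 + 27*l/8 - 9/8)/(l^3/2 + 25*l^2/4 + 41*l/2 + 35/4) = (8*l^3 - 26*l^2 + 27*l - 9)/(2*(2*l^3 + 25*l^2 + 82*l + 35))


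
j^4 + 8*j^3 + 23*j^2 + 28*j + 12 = (j + 1)*(j + 2)^2*(j + 3)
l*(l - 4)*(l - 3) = l^3 - 7*l^2 + 12*l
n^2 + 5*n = n*(n + 5)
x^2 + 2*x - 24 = (x - 4)*(x + 6)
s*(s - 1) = s^2 - s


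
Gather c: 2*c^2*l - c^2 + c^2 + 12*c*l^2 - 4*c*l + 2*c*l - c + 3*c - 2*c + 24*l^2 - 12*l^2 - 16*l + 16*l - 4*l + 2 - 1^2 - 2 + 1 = 2*c^2*l + c*(12*l^2 - 2*l) + 12*l^2 - 4*l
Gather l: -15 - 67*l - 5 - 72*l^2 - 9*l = -72*l^2 - 76*l - 20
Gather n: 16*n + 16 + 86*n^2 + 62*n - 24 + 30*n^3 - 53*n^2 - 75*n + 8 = 30*n^3 + 33*n^2 + 3*n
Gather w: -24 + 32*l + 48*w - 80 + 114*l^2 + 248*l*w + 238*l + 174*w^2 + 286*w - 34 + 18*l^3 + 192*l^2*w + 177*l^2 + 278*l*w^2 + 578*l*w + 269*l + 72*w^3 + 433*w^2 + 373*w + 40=18*l^3 + 291*l^2 + 539*l + 72*w^3 + w^2*(278*l + 607) + w*(192*l^2 + 826*l + 707) - 98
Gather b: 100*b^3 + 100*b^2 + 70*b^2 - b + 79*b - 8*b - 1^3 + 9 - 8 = 100*b^3 + 170*b^2 + 70*b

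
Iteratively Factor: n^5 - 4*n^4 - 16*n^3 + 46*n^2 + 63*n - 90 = (n - 3)*(n^4 - n^3 - 19*n^2 - 11*n + 30) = (n - 3)*(n + 3)*(n^3 - 4*n^2 - 7*n + 10) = (n - 5)*(n - 3)*(n + 3)*(n^2 + n - 2) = (n - 5)*(n - 3)*(n - 1)*(n + 3)*(n + 2)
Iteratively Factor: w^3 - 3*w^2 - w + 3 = (w - 1)*(w^2 - 2*w - 3) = (w - 3)*(w - 1)*(w + 1)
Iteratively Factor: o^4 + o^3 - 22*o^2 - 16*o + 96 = (o - 4)*(o^3 + 5*o^2 - 2*o - 24) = (o - 4)*(o + 3)*(o^2 + 2*o - 8) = (o - 4)*(o + 3)*(o + 4)*(o - 2)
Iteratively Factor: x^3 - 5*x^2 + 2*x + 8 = (x - 4)*(x^2 - x - 2) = (x - 4)*(x + 1)*(x - 2)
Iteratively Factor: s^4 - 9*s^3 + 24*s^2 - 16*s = (s - 1)*(s^3 - 8*s^2 + 16*s) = (s - 4)*(s - 1)*(s^2 - 4*s) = (s - 4)^2*(s - 1)*(s)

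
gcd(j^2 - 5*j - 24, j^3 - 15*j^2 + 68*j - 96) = j - 8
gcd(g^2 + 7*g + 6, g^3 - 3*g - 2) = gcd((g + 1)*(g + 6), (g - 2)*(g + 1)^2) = g + 1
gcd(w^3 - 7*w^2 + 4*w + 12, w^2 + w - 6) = w - 2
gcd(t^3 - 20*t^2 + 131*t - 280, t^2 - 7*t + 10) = t - 5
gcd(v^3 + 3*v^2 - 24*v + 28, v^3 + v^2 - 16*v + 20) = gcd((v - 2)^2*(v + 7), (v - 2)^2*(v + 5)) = v^2 - 4*v + 4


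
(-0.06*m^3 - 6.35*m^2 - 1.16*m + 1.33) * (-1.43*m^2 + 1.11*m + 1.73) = 0.0858*m^5 + 9.0139*m^4 - 5.4935*m^3 - 14.175*m^2 - 0.5305*m + 2.3009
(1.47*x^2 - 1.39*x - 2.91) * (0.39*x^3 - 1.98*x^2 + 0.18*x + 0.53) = 0.5733*x^5 - 3.4527*x^4 + 1.8819*x^3 + 6.2907*x^2 - 1.2605*x - 1.5423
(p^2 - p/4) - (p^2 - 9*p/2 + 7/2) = 17*p/4 - 7/2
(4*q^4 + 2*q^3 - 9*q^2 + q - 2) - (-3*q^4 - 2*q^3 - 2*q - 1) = 7*q^4 + 4*q^3 - 9*q^2 + 3*q - 1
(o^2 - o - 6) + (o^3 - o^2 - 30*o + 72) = o^3 - 31*o + 66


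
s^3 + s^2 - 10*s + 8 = (s - 2)*(s - 1)*(s + 4)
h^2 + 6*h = h*(h + 6)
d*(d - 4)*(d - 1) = d^3 - 5*d^2 + 4*d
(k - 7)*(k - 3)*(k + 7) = k^3 - 3*k^2 - 49*k + 147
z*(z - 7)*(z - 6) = z^3 - 13*z^2 + 42*z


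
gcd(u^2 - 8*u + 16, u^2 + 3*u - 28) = u - 4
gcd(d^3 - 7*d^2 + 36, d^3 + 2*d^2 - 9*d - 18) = d^2 - d - 6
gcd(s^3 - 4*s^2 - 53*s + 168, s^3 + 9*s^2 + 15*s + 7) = s + 7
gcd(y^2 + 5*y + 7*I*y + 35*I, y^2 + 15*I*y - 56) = y + 7*I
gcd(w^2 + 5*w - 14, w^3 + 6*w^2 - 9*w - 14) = w^2 + 5*w - 14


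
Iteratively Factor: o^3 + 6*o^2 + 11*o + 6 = (o + 2)*(o^2 + 4*o + 3) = (o + 1)*(o + 2)*(o + 3)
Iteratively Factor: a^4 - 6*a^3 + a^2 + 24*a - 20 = (a + 2)*(a^3 - 8*a^2 + 17*a - 10) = (a - 1)*(a + 2)*(a^2 - 7*a + 10) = (a - 5)*(a - 1)*(a + 2)*(a - 2)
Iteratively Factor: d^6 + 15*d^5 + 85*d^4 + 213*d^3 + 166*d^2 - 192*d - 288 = (d + 2)*(d^5 + 13*d^4 + 59*d^3 + 95*d^2 - 24*d - 144) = (d + 2)*(d + 4)*(d^4 + 9*d^3 + 23*d^2 + 3*d - 36) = (d - 1)*(d + 2)*(d + 4)*(d^3 + 10*d^2 + 33*d + 36) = (d - 1)*(d + 2)*(d + 4)^2*(d^2 + 6*d + 9) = (d - 1)*(d + 2)*(d + 3)*(d + 4)^2*(d + 3)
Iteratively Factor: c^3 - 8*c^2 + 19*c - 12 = (c - 3)*(c^2 - 5*c + 4) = (c - 4)*(c - 3)*(c - 1)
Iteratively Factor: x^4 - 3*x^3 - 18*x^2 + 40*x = (x - 2)*(x^3 - x^2 - 20*x) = (x - 5)*(x - 2)*(x^2 + 4*x) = (x - 5)*(x - 2)*(x + 4)*(x)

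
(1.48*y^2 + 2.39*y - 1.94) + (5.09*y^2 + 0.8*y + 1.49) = 6.57*y^2 + 3.19*y - 0.45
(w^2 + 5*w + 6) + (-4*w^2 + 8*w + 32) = -3*w^2 + 13*w + 38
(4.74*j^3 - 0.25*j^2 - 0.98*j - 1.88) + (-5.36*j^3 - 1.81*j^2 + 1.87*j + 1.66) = -0.62*j^3 - 2.06*j^2 + 0.89*j - 0.22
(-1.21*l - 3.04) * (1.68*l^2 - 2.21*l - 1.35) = -2.0328*l^3 - 2.4331*l^2 + 8.3519*l + 4.104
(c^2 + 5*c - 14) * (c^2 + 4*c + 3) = c^4 + 9*c^3 + 9*c^2 - 41*c - 42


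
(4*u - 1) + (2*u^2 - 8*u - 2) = 2*u^2 - 4*u - 3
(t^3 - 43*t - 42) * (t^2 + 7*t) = t^5 + 7*t^4 - 43*t^3 - 343*t^2 - 294*t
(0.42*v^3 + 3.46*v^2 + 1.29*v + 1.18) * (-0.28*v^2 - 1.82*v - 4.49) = -0.1176*v^5 - 1.7332*v^4 - 8.5442*v^3 - 18.2136*v^2 - 7.9397*v - 5.2982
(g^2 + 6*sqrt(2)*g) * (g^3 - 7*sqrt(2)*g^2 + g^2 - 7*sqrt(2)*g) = g^5 - sqrt(2)*g^4 + g^4 - 84*g^3 - sqrt(2)*g^3 - 84*g^2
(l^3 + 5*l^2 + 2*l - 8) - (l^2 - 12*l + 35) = l^3 + 4*l^2 + 14*l - 43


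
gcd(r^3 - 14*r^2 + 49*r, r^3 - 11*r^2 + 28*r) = r^2 - 7*r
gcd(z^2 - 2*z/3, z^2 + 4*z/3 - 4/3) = z - 2/3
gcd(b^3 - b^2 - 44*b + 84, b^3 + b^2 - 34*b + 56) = b^2 + 5*b - 14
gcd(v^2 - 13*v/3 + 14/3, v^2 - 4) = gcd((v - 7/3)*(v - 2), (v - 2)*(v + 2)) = v - 2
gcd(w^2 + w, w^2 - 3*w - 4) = w + 1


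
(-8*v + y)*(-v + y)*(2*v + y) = 16*v^3 - 10*v^2*y - 7*v*y^2 + y^3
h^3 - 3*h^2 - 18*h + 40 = (h - 5)*(h - 2)*(h + 4)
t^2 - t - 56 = (t - 8)*(t + 7)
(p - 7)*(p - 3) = p^2 - 10*p + 21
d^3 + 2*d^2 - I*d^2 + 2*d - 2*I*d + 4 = (d + 2)*(d - 2*I)*(d + I)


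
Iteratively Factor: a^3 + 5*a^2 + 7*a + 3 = (a + 1)*(a^2 + 4*a + 3) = (a + 1)*(a + 3)*(a + 1)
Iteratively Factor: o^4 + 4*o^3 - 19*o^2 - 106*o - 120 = (o + 2)*(o^3 + 2*o^2 - 23*o - 60) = (o + 2)*(o + 4)*(o^2 - 2*o - 15) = (o + 2)*(o + 3)*(o + 4)*(o - 5)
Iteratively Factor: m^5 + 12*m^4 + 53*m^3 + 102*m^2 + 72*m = (m + 2)*(m^4 + 10*m^3 + 33*m^2 + 36*m) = (m + 2)*(m + 4)*(m^3 + 6*m^2 + 9*m) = (m + 2)*(m + 3)*(m + 4)*(m^2 + 3*m) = (m + 2)*(m + 3)^2*(m + 4)*(m)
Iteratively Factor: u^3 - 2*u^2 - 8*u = (u + 2)*(u^2 - 4*u) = u*(u + 2)*(u - 4)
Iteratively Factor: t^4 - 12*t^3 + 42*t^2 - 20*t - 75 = (t - 5)*(t^3 - 7*t^2 + 7*t + 15) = (t - 5)^2*(t^2 - 2*t - 3) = (t - 5)^2*(t + 1)*(t - 3)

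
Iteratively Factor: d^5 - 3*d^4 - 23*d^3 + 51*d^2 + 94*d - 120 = (d + 2)*(d^4 - 5*d^3 - 13*d^2 + 77*d - 60) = (d - 1)*(d + 2)*(d^3 - 4*d^2 - 17*d + 60) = (d - 1)*(d + 2)*(d + 4)*(d^2 - 8*d + 15) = (d - 5)*(d - 1)*(d + 2)*(d + 4)*(d - 3)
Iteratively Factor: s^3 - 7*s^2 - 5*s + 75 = (s + 3)*(s^2 - 10*s + 25) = (s - 5)*(s + 3)*(s - 5)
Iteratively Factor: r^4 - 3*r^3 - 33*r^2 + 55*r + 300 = (r + 4)*(r^3 - 7*r^2 - 5*r + 75) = (r - 5)*(r + 4)*(r^2 - 2*r - 15) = (r - 5)^2*(r + 4)*(r + 3)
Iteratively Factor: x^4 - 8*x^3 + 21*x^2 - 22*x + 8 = (x - 2)*(x^3 - 6*x^2 + 9*x - 4) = (x - 4)*(x - 2)*(x^2 - 2*x + 1) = (x - 4)*(x - 2)*(x - 1)*(x - 1)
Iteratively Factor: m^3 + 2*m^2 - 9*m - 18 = (m + 2)*(m^2 - 9) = (m + 2)*(m + 3)*(m - 3)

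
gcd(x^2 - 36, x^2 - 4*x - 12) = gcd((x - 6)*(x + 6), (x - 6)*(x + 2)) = x - 6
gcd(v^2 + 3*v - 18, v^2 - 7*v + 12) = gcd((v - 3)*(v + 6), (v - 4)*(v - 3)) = v - 3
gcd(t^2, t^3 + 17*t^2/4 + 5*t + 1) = 1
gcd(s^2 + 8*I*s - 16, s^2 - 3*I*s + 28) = s + 4*I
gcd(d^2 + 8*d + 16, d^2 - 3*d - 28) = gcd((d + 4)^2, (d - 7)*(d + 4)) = d + 4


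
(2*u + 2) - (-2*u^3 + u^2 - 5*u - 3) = 2*u^3 - u^2 + 7*u + 5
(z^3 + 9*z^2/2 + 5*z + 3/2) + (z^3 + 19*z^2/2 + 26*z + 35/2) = 2*z^3 + 14*z^2 + 31*z + 19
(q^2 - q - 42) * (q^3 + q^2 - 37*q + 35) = q^5 - 80*q^3 + 30*q^2 + 1519*q - 1470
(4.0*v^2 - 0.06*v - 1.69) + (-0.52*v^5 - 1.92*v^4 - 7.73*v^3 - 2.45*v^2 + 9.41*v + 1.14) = -0.52*v^5 - 1.92*v^4 - 7.73*v^3 + 1.55*v^2 + 9.35*v - 0.55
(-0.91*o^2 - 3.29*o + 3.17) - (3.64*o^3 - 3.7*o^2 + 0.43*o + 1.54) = -3.64*o^3 + 2.79*o^2 - 3.72*o + 1.63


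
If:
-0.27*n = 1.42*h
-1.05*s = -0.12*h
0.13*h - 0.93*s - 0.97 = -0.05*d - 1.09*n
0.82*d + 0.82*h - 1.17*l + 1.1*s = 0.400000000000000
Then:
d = 999.053703703704*s + 19.4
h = 8.75*s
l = 707.26413421969*s + 13.2547008547009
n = -46.0185185185185*s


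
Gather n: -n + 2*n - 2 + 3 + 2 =n + 3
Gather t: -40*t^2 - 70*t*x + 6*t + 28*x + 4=-40*t^2 + t*(6 - 70*x) + 28*x + 4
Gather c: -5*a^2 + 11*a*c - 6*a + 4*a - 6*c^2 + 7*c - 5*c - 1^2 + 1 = -5*a^2 - 2*a - 6*c^2 + c*(11*a + 2)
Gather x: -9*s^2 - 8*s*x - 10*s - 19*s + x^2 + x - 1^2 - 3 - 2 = -9*s^2 - 29*s + x^2 + x*(1 - 8*s) - 6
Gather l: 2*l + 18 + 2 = 2*l + 20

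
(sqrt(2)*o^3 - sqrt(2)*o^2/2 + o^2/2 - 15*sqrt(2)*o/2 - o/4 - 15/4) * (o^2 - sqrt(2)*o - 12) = sqrt(2)*o^5 - 3*o^4/2 - sqrt(2)*o^4/2 - 20*sqrt(2)*o^3 + 3*o^3/4 + 21*o^2/4 + 25*sqrt(2)*o^2/4 + 3*o + 375*sqrt(2)*o/4 + 45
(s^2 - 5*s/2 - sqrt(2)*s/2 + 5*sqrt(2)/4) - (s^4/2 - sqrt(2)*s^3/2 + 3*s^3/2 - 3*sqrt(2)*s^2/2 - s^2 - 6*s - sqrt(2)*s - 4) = -s^4/2 - 3*s^3/2 + sqrt(2)*s^3/2 + 2*s^2 + 3*sqrt(2)*s^2/2 + sqrt(2)*s/2 + 7*s/2 + 5*sqrt(2)/4 + 4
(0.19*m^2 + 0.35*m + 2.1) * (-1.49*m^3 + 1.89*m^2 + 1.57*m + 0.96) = -0.2831*m^5 - 0.1624*m^4 - 2.1692*m^3 + 4.7009*m^2 + 3.633*m + 2.016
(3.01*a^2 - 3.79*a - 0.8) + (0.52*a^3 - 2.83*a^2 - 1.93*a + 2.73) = 0.52*a^3 + 0.18*a^2 - 5.72*a + 1.93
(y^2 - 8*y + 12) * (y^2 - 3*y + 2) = y^4 - 11*y^3 + 38*y^2 - 52*y + 24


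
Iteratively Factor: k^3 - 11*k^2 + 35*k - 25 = (k - 5)*(k^2 - 6*k + 5) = (k - 5)^2*(k - 1)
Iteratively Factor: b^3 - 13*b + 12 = (b + 4)*(b^2 - 4*b + 3) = (b - 3)*(b + 4)*(b - 1)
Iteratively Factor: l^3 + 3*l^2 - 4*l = (l)*(l^2 + 3*l - 4) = l*(l - 1)*(l + 4)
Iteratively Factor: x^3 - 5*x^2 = (x)*(x^2 - 5*x) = x*(x - 5)*(x)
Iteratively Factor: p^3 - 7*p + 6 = (p - 2)*(p^2 + 2*p - 3) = (p - 2)*(p - 1)*(p + 3)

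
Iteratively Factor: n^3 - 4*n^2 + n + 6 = (n + 1)*(n^2 - 5*n + 6) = (n - 2)*(n + 1)*(n - 3)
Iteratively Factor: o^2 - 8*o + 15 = (o - 5)*(o - 3)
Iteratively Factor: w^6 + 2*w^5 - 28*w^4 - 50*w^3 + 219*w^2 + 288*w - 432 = (w - 1)*(w^5 + 3*w^4 - 25*w^3 - 75*w^2 + 144*w + 432) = (w - 4)*(w - 1)*(w^4 + 7*w^3 + 3*w^2 - 63*w - 108) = (w - 4)*(w - 1)*(w + 4)*(w^3 + 3*w^2 - 9*w - 27) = (w - 4)*(w - 1)*(w + 3)*(w + 4)*(w^2 - 9) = (w - 4)*(w - 1)*(w + 3)^2*(w + 4)*(w - 3)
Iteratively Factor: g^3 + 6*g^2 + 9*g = (g + 3)*(g^2 + 3*g) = g*(g + 3)*(g + 3)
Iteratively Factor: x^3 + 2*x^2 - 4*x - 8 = (x + 2)*(x^2 - 4) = (x - 2)*(x + 2)*(x + 2)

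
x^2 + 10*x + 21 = (x + 3)*(x + 7)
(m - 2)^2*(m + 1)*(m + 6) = m^4 + 3*m^3 - 18*m^2 + 4*m + 24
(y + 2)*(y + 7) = y^2 + 9*y + 14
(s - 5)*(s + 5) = s^2 - 25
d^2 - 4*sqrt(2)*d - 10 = (d - 5*sqrt(2))*(d + sqrt(2))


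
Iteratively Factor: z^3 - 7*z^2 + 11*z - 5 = (z - 5)*(z^2 - 2*z + 1) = (z - 5)*(z - 1)*(z - 1)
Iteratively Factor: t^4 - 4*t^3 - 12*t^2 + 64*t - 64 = (t - 4)*(t^3 - 12*t + 16) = (t - 4)*(t - 2)*(t^2 + 2*t - 8) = (t - 4)*(t - 2)^2*(t + 4)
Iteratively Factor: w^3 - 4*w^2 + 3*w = (w - 1)*(w^2 - 3*w) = (w - 3)*(w - 1)*(w)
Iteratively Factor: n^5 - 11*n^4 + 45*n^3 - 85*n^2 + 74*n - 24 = (n - 1)*(n^4 - 10*n^3 + 35*n^2 - 50*n + 24) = (n - 4)*(n - 1)*(n^3 - 6*n^2 + 11*n - 6) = (n - 4)*(n - 3)*(n - 1)*(n^2 - 3*n + 2) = (n - 4)*(n - 3)*(n - 1)^2*(n - 2)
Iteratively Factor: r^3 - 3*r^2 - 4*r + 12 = (r + 2)*(r^2 - 5*r + 6) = (r - 2)*(r + 2)*(r - 3)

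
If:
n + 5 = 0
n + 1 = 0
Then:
No Solution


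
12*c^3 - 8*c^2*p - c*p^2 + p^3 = (-2*c + p)^2*(3*c + p)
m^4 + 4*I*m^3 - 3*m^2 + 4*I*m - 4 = (m - I)*(m + I)*(m + 2*I)^2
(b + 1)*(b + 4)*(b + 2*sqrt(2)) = b^3 + 2*sqrt(2)*b^2 + 5*b^2 + 4*b + 10*sqrt(2)*b + 8*sqrt(2)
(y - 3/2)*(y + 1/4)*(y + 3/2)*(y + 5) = y^4 + 21*y^3/4 - y^2 - 189*y/16 - 45/16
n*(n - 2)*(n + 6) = n^3 + 4*n^2 - 12*n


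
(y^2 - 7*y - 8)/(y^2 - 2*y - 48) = (y + 1)/(y + 6)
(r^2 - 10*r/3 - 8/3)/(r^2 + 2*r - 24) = (r + 2/3)/(r + 6)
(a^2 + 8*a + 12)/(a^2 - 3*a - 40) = (a^2 + 8*a + 12)/(a^2 - 3*a - 40)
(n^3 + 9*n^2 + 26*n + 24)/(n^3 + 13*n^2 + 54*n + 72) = (n + 2)/(n + 6)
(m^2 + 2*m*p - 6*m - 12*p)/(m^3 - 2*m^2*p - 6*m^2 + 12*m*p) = (-m - 2*p)/(m*(-m + 2*p))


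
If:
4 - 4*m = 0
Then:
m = 1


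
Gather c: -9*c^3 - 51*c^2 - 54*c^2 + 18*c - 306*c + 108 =-9*c^3 - 105*c^2 - 288*c + 108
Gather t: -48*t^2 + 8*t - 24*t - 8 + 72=-48*t^2 - 16*t + 64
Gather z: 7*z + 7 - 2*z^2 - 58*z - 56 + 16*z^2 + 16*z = 14*z^2 - 35*z - 49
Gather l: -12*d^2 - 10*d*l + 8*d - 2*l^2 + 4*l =-12*d^2 + 8*d - 2*l^2 + l*(4 - 10*d)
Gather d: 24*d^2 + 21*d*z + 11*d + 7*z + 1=24*d^2 + d*(21*z + 11) + 7*z + 1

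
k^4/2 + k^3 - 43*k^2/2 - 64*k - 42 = (k/2 + 1/2)*(k - 7)*(k + 2)*(k + 6)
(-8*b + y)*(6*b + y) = -48*b^2 - 2*b*y + y^2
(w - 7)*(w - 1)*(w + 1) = w^3 - 7*w^2 - w + 7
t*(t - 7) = t^2 - 7*t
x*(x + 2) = x^2 + 2*x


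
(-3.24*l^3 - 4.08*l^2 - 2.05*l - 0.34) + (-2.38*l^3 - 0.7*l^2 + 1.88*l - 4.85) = -5.62*l^3 - 4.78*l^2 - 0.17*l - 5.19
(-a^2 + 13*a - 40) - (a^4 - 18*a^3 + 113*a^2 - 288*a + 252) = -a^4 + 18*a^3 - 114*a^2 + 301*a - 292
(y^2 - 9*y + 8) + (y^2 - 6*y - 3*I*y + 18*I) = 2*y^2 - 15*y - 3*I*y + 8 + 18*I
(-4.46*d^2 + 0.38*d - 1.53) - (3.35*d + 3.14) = -4.46*d^2 - 2.97*d - 4.67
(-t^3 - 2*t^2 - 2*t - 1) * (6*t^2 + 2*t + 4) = -6*t^5 - 14*t^4 - 20*t^3 - 18*t^2 - 10*t - 4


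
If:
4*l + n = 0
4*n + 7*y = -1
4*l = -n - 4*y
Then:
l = 1/16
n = -1/4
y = 0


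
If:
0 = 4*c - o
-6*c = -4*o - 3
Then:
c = -3/10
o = -6/5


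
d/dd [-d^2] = -2*d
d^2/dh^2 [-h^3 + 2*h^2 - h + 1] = 4 - 6*h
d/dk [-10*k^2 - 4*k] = -20*k - 4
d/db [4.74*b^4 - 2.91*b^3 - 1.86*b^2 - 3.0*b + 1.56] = 18.96*b^3 - 8.73*b^2 - 3.72*b - 3.0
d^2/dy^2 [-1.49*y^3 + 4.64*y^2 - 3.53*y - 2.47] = 9.28 - 8.94*y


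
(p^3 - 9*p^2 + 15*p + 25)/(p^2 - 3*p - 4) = (p^2 - 10*p + 25)/(p - 4)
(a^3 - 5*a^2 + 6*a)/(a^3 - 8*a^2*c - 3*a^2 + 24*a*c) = (a - 2)/(a - 8*c)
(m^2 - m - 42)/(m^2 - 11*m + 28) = (m + 6)/(m - 4)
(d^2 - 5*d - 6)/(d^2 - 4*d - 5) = (d - 6)/(d - 5)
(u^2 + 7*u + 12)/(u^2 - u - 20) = (u + 3)/(u - 5)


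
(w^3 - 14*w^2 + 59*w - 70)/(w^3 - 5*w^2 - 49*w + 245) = (w - 2)/(w + 7)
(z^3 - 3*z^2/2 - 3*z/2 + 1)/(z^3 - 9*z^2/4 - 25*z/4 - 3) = 2*(2*z^2 - 5*z + 2)/(4*z^2 - 13*z - 12)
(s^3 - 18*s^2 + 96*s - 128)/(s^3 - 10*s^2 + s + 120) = (s^2 - 10*s + 16)/(s^2 - 2*s - 15)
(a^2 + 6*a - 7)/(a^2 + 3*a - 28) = (a - 1)/(a - 4)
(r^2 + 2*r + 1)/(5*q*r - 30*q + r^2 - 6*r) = (r^2 + 2*r + 1)/(5*q*r - 30*q + r^2 - 6*r)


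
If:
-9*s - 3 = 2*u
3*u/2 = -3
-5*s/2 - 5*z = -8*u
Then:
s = 1/9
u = -2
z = -293/90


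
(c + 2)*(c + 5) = c^2 + 7*c + 10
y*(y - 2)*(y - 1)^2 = y^4 - 4*y^3 + 5*y^2 - 2*y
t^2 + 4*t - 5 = (t - 1)*(t + 5)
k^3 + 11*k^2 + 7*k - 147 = (k - 3)*(k + 7)^2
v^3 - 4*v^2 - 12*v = v*(v - 6)*(v + 2)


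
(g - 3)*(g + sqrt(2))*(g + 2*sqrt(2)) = g^3 - 3*g^2 + 3*sqrt(2)*g^2 - 9*sqrt(2)*g + 4*g - 12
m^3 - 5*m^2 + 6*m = m*(m - 3)*(m - 2)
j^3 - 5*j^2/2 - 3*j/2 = j*(j - 3)*(j + 1/2)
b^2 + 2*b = b*(b + 2)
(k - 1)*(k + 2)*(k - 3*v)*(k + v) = k^4 - 2*k^3*v + k^3 - 3*k^2*v^2 - 2*k^2*v - 2*k^2 - 3*k*v^2 + 4*k*v + 6*v^2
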